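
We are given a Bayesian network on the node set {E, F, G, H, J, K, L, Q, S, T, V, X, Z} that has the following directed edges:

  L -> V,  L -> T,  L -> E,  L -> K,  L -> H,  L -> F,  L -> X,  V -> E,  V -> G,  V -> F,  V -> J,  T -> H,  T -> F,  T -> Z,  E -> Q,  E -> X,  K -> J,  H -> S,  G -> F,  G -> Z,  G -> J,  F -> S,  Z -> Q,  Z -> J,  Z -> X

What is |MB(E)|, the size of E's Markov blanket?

5

E has children Q, X.
Pa(E) = {L, V}.
For each child, the remaining parents (spouses of E):
  Q: Z
  X: L, Z
MB(E) = {L, Q, V, X, Z}, which has 5 nodes.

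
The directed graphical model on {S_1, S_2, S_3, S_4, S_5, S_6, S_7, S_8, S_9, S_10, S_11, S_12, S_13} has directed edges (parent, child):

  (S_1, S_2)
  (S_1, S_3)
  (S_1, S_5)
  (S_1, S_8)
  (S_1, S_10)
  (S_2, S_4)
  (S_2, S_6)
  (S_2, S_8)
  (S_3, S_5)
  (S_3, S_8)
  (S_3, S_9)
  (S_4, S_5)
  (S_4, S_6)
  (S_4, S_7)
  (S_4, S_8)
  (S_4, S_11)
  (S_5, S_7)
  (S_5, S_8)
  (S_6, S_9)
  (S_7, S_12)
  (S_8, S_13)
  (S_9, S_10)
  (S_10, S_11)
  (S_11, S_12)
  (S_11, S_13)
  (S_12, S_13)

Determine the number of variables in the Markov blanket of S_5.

By definition, MB(S_5) is built from S_5's parents, S_5's children, and the co-parents of S_5.
S_5 has parents S_1, S_3, S_4.
Children of S_5: S_7, S_8.
Co-parents of S_5 (other parents of its children):
  S_7: S_4
  S_8: S_1, S_2, S_3, S_4
MB(S_5) = {S_1, S_2, S_3, S_4, S_7, S_8}, which has 6 nodes.

6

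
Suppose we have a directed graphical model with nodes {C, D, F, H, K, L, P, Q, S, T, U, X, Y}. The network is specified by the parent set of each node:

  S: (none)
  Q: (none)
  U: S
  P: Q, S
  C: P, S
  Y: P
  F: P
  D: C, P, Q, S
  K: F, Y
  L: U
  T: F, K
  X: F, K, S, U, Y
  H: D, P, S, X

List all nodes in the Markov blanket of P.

The Markov blanket of a node is its parents, its children, and the other parents of its children.
P has children C, D, F, H, Y.
P's parents: Q, S.
Co-parents of P (other parents of its children):
  C's other parent is S.
  Y: no additional parents.
  F: no additional parents.
  D's other parents are C, Q, S.
  H also has parents D, S, X.
MB(P) = {C, D, F, H, Q, S, X, Y}.

{C, D, F, H, Q, S, X, Y}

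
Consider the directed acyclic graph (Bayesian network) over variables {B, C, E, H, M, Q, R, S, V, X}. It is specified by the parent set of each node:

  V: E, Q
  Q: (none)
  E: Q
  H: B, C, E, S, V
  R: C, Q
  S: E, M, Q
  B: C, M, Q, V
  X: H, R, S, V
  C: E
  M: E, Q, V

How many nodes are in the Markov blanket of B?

A node's Markov blanket = Pa ∪ Ch ∪ (parents of Ch other than the node itself).
Pa(B) = {C, M, Q, V}.
B's children: H.
Parents of each child, excluding B:
  H's other parents are C, E, S, V.
MB(B) = {C, E, H, M, Q, S, V}, which has 7 nodes.

7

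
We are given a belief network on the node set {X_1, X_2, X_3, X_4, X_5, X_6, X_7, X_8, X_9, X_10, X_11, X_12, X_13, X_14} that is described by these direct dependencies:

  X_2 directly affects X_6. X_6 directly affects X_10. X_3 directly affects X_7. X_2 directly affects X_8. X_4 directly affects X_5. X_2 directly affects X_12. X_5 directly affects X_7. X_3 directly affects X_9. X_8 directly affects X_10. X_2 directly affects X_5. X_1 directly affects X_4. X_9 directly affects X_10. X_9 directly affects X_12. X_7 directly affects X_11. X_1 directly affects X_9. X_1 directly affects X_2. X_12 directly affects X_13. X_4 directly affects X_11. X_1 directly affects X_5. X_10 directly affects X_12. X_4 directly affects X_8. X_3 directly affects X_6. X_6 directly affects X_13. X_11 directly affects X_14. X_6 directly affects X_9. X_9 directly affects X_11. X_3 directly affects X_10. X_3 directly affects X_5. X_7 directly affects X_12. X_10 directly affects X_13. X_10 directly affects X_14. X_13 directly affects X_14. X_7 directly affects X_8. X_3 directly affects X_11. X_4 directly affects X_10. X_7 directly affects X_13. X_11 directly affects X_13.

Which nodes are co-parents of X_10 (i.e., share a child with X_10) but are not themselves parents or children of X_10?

{X_2, X_7, X_11}

Children of X_10: X_12, X_13, X_14.
  parents(X_12) \ {X_10} = {X_2, X_7, X_9}.
  parents(X_13) \ {X_10} = {X_6, X_7, X_11, X_12}.
  parents(X_14) \ {X_10} = {X_11, X_13}.
Excluding nodes already adjacent to X_10 (X_3, X_4, X_6, X_8, X_9, X_12, X_13, X_14), the co-parent-only contribution is {X_2, X_7, X_11}.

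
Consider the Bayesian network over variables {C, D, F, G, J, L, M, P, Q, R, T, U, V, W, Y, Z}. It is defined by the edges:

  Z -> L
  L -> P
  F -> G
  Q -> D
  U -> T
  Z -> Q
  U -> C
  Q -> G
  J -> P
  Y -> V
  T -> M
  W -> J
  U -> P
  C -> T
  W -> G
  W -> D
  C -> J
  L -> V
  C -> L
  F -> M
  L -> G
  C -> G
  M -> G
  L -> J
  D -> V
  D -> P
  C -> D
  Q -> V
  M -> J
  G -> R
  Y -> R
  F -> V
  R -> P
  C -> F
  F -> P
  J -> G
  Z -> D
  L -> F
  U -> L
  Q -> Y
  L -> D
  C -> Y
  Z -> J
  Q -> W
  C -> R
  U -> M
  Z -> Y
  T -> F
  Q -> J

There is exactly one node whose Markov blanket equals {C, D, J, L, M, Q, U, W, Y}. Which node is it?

Z

The target node must have every member of {C, D, J, L, M, Q, U, W, Y} as a parent, child, or co-parent, and no others.
Parents of Z: none; children: D, J, L, Q, Y; co-parents: C, L, M, Q, U, W.
These exactly cover the given set, so the node is Z.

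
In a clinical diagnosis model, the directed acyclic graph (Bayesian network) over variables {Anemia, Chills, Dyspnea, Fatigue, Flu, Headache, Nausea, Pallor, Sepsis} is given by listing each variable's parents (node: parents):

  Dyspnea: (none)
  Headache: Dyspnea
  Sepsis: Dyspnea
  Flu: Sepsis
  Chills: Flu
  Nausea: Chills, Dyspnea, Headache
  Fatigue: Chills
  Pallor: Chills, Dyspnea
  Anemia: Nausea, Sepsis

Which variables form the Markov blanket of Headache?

{Chills, Dyspnea, Nausea}

A node's Markov blanket = Pa ∪ Ch ∪ (parents of Ch other than the node itself).
Headache has child Nausea.
Pa(Headache) = {Dyspnea}.
Parents of each child, excluding Headache:
  Nausea also has parents Chills, Dyspnea.
MB(Headache) = {Chills, Dyspnea, Nausea}.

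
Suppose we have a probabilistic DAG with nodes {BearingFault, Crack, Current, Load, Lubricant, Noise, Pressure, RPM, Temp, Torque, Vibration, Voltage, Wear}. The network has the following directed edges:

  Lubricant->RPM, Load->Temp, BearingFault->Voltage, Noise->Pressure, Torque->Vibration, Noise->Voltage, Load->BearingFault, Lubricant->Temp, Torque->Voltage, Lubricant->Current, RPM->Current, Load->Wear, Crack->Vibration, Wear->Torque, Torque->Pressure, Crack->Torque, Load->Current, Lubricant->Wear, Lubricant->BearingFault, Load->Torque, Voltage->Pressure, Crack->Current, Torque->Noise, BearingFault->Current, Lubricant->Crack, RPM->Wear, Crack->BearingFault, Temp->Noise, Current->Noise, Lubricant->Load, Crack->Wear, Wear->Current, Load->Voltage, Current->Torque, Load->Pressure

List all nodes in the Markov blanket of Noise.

Children of Noise: Pressure, Voltage.
Pa(Noise) = {Current, Temp, Torque}.
For each child, the remaining parents (spouses of Noise):
  Voltage: BearingFault, Load, Torque
  Pressure: Load, Torque, Voltage
MB(Noise) = {BearingFault, Current, Load, Pressure, Temp, Torque, Voltage}.

{BearingFault, Current, Load, Pressure, Temp, Torque, Voltage}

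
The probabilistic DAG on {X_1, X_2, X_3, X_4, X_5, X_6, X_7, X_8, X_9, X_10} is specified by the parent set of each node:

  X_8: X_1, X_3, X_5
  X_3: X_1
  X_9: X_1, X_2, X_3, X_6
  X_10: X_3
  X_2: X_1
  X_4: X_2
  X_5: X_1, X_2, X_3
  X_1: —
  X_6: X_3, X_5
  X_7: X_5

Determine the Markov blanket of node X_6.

Recall MB(v) = parents ∪ children ∪ spouses, where spouses are the other parents of v's children.
Pa(X_6) = {X_3, X_5}.
Ch(X_6) = {X_9}.
Parents of each child, excluding X_6:
  X_9: X_1, X_2, X_3
Union: {X_3, X_5} ∪ {X_9} ∪ {X_1, X_2, X_3} = {X_1, X_2, X_3, X_5, X_9}.

{X_1, X_2, X_3, X_5, X_9}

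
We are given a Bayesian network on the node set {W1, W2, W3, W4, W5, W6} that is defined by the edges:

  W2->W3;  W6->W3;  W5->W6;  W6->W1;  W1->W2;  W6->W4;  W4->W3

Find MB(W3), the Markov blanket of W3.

{W2, W4, W6}

A node's Markov blanket = Pa ∪ Ch ∪ (parents of Ch other than the node itself).
Children of W3: none.
W3's parents: W2, W4, W6.
W3 has no children, so there are no co-parents.
Union: {W2, W4, W6} ∪ {} ∪ {} = {W2, W4, W6}.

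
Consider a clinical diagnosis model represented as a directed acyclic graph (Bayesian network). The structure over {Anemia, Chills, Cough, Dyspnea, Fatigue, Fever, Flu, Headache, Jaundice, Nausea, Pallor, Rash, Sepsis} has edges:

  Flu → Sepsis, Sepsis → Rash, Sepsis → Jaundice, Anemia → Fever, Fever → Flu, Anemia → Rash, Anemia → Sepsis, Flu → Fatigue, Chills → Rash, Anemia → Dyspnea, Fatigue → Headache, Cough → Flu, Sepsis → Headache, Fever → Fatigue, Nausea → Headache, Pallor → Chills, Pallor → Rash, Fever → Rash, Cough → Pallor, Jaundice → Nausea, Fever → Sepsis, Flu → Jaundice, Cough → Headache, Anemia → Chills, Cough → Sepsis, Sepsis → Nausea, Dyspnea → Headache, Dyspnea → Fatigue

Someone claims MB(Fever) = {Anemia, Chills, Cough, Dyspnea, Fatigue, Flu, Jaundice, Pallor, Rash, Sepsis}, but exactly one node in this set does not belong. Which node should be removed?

By definition, MB(Fever) is built from Fever's parents, Fever's children, and the co-parents of Fever.
Children of Fever: Fatigue, Flu, Rash, Sepsis.
Pa(Fever) = {Anemia}.
Parents of each child, excluding Fever:
  parents(Flu) \ {Fever} = {Cough}.
  parents(Sepsis) \ {Fever} = {Anemia, Cough, Flu}.
  Fatigue's other parents are Dyspnea, Flu.
  parents(Rash) \ {Fever} = {Anemia, Chills, Pallor, Sepsis}.
MB(Fever) = {Anemia, Chills, Cough, Dyspnea, Fatigue, Flu, Pallor, Rash, Sepsis}.
Jaundice is neither a parent, child, nor co-parent of Fever, so it does not belong.

Jaundice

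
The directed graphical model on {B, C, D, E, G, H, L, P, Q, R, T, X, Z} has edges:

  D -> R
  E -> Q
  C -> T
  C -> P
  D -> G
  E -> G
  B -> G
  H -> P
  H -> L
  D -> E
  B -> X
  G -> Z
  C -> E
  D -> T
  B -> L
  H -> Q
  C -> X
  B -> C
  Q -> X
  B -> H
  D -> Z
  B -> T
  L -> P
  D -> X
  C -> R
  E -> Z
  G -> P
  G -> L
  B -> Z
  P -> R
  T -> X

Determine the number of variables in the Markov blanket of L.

L has parents B, G, H.
L's children: P.
Other parents of L's children:
  P's other parents are C, G, H.
MB(L) = {B, C, G, H, P}, which has 5 nodes.

5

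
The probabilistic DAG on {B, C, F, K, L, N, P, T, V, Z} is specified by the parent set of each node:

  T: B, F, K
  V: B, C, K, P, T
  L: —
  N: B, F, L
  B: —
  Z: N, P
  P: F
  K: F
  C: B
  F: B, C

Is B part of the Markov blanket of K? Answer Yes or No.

Yes

B is a co-parent of K: both are parents of T, V.
So B ∈ MB(K).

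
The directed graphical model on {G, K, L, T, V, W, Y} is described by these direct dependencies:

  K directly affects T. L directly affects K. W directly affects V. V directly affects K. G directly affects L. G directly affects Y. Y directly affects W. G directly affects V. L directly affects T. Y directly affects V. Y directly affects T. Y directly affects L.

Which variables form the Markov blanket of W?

Pa(W) = {Y}.
W has child V.
Co-parents of W (other parents of its children):
  V's other parents are G, Y.
Taking the union gives {G, V, Y}.

{G, V, Y}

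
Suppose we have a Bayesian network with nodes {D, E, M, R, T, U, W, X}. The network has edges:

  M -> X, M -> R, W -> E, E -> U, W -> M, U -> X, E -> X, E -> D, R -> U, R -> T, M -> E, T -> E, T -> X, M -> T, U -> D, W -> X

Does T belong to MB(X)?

Yes

T is a parent of X.
So T ∈ MB(X).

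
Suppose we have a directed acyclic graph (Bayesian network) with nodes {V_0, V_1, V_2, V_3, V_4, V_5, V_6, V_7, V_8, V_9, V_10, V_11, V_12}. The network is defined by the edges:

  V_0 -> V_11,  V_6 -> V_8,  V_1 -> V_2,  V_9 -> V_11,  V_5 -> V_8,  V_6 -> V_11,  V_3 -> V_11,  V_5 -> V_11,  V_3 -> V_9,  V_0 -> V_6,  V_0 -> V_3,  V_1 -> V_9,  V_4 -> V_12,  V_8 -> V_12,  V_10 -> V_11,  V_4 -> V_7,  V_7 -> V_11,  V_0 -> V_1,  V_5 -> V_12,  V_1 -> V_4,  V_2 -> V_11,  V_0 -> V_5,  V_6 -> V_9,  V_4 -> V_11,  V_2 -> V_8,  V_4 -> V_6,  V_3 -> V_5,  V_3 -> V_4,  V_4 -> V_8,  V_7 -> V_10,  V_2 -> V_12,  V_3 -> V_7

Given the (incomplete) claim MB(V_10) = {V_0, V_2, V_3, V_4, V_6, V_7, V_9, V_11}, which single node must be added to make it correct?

By definition, MB(V_10) is built from V_10's parents, V_10's children, and the co-parents of V_10.
Pa(V_10) = {V_7}.
V_10 has child V_11.
Other parents of V_10's children:
  V_11's other parents are V_0, V_2, V_3, V_4, V_5, V_6, V_7, V_9.
MB(V_10) = {V_0, V_2, V_3, V_4, V_5, V_6, V_7, V_9, V_11}.
Comparing with the claimed set, V_5 is missing.

V_5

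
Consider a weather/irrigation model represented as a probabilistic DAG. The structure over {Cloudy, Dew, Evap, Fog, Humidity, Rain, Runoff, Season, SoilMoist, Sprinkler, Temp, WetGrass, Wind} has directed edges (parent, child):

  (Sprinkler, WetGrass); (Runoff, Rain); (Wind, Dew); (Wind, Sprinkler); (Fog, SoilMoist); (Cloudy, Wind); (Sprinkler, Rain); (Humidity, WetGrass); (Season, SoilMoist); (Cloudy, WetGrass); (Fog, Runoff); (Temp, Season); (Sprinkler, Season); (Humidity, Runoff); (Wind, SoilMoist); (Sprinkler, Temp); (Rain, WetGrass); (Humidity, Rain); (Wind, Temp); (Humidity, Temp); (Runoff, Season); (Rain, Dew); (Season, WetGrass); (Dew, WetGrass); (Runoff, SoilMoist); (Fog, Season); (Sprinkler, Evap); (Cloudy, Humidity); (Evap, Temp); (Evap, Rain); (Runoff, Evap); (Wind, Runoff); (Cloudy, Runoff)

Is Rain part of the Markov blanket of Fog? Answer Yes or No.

Recall MB(v) = parents ∪ children ∪ spouses, where spouses are the other parents of v's children.
Children of Fog: Runoff, Season, SoilMoist.
Pa(Fog) = {}.
For each child, the remaining parents (spouses of Fog):
  Runoff's other parents are Cloudy, Humidity, Wind.
  parents(Season) \ {Fog} = {Runoff, Sprinkler, Temp}.
  SoilMoist's other parents are Runoff, Season, Wind.
MB(Fog) = {Cloudy, Humidity, Runoff, Season, SoilMoist, Sprinkler, Temp, Wind}; Rain is not in this set.

No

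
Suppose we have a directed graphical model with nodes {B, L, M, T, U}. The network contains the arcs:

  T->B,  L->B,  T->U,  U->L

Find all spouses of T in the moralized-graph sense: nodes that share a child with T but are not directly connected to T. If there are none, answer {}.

Children of T: B, U.
  U: no additional parents.
  B also has parent L.
Excluding nodes already adjacent to T (B, U), the co-parent-only contribution is {L}.

{L}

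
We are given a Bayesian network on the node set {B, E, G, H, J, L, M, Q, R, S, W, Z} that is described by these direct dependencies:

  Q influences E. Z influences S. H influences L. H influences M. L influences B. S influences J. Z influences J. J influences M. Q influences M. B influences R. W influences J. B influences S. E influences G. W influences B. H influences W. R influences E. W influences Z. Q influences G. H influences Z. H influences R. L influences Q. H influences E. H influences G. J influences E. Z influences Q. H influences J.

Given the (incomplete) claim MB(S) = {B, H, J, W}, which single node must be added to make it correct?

Z

Pa(S) = {B, Z}.
S's children: J.
For each child, the remaining parents (spouses of S):
  J's other parents are H, W, Z.
MB(S) = {B, H, J, W, Z}.
Comparing with the claimed set, Z is missing.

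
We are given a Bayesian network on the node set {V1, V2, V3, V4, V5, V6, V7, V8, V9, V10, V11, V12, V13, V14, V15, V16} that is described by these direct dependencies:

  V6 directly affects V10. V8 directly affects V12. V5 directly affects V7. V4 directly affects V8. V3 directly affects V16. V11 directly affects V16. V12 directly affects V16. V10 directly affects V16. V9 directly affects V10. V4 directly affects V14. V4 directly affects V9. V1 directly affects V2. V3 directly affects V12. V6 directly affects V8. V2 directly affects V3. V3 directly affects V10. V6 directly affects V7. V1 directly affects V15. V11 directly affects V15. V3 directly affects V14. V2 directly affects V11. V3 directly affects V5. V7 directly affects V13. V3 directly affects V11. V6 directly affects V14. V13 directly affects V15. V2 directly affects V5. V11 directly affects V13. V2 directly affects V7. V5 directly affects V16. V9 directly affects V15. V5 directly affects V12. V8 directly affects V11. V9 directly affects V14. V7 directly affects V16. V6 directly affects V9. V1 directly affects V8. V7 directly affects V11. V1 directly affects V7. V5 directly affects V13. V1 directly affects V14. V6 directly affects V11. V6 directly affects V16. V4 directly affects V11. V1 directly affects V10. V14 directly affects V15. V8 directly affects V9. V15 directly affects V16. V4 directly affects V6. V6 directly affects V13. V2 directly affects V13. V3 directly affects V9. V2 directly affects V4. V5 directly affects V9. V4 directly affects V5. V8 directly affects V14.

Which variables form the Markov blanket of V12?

Parents of V12: V3, V5, V8.
Children of V12: V16.
For each child, the remaining parents (spouses of V12):
  V16: V3, V5, V6, V7, V10, V11, V15
So the Markov blanket of V12 is {V3, V5, V6, V7, V8, V10, V11, V15, V16}.

{V3, V5, V6, V7, V8, V10, V11, V15, V16}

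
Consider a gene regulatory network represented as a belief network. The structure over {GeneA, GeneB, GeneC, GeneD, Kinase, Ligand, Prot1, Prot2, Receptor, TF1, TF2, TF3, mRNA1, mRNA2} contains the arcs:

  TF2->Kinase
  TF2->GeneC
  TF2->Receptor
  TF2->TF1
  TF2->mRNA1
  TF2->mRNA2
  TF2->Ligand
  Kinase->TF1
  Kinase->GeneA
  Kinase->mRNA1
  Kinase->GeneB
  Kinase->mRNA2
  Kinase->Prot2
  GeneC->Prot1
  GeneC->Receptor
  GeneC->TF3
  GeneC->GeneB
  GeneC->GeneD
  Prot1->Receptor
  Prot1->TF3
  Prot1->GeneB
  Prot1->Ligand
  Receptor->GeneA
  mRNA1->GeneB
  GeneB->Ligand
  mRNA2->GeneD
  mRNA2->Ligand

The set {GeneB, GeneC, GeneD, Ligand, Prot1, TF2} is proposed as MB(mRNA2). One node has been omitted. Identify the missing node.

The Markov blanket of a node is its parents, its children, and the other parents of its children.
Pa(mRNA2) = {Kinase, TF2}.
Children of mRNA2: GeneD, Ligand.
Co-parents of mRNA2 (other parents of its children):
  GeneD also has parent GeneC.
  parents(Ligand) \ {mRNA2} = {GeneB, Prot1, TF2}.
MB(mRNA2) = {GeneB, GeneC, GeneD, Kinase, Ligand, Prot1, TF2}.
Comparing with the claimed set, Kinase is missing.

Kinase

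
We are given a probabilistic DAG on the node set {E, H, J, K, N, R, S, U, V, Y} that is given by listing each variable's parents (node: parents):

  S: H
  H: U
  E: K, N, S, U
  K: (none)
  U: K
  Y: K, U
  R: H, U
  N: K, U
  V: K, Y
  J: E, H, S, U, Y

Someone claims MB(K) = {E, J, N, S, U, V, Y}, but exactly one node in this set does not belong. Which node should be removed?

J

By definition, MB(K) is built from K's parents, K's children, and the co-parents of K.
K has no parents.
Ch(K) = {E, N, U, V, Y}.
Co-parents of K (other parents of its children):
  U has no other parent.
  parents(N) \ {K} = {U}.
  Y's other parent is U.
  V's other parent is Y.
  E also has parents N, S, U.
MB(K) = {E, N, S, U, V, Y}.
J is neither a parent, child, nor co-parent of K, so it does not belong.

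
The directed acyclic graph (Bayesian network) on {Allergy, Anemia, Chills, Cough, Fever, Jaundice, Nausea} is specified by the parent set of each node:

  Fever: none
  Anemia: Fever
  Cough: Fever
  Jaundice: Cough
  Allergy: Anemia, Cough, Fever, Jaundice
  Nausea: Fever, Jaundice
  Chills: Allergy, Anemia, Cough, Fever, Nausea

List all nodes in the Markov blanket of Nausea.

Nausea has child Chills.
Nausea's parents: Fever, Jaundice.
Parents of each child, excluding Nausea:
  Chills's other parents are Allergy, Anemia, Cough, Fever.
Union: {Fever, Jaundice} ∪ {Chills} ∪ {Allergy, Anemia, Cough, Fever} = {Allergy, Anemia, Chills, Cough, Fever, Jaundice}.

{Allergy, Anemia, Chills, Cough, Fever, Jaundice}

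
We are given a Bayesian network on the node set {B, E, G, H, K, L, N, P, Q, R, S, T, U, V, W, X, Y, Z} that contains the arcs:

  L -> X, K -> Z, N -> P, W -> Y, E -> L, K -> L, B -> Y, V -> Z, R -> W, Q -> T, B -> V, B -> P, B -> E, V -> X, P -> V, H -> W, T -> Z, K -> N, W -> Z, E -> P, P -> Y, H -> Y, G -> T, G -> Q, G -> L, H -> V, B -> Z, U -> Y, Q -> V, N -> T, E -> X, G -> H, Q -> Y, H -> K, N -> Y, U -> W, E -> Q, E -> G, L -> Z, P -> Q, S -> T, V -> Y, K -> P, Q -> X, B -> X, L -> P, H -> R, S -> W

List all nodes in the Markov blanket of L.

{B, E, G, K, N, P, Q, T, V, W, X, Z}

L's children: P, X, Z.
L's parents: E, G, K.
Other parents of L's children:
  P: B, E, K, N
  X: B, E, Q, V
  Z: B, K, T, V, W
So the Markov blanket of L is {B, E, G, K, N, P, Q, T, V, W, X, Z}.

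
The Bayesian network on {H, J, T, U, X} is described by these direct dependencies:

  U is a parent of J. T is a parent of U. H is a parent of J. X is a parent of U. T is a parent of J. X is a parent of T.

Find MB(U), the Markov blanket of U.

U has parents T, X.
U has child J.
Parents of each child, excluding U:
  J also has parents H, T.
Union: {T, X} ∪ {J} ∪ {H, T} = {H, J, T, X}.

{H, J, T, X}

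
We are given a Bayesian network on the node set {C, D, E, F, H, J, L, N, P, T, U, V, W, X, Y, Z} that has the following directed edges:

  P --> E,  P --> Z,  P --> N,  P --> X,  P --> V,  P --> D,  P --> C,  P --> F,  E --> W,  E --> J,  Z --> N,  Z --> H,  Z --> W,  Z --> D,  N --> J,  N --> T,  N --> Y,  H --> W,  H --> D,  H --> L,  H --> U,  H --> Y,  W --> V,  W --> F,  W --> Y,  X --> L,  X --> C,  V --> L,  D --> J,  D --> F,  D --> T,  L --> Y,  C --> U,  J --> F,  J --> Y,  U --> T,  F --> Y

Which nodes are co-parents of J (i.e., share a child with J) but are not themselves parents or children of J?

{H, L, P, W}

Children of J: F, Y.
  F's other parents are D, P, W.
  Y's other parents are F, H, L, N, W.
Excluding nodes already adjacent to J (D, E, F, N, Y), the co-parent-only contribution is {H, L, P, W}.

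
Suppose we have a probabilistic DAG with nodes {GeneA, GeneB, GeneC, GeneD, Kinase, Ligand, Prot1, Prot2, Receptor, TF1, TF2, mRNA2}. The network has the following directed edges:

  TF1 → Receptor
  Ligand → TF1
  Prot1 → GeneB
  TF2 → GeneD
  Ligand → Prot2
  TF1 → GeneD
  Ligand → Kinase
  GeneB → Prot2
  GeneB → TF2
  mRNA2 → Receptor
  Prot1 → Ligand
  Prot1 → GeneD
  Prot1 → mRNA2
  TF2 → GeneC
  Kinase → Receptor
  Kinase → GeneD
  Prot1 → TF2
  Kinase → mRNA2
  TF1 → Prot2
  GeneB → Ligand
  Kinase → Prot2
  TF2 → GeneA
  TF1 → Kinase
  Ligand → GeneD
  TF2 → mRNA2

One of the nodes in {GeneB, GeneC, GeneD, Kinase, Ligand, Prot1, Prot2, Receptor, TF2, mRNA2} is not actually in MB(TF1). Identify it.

A node's Markov blanket = Pa ∪ Ch ∪ (parents of Ch other than the node itself).
TF1's parents: Ligand.
Ch(TF1) = {GeneD, Kinase, Prot2, Receptor}.
Other parents of TF1's children:
  Kinase: Ligand
  GeneD: Kinase, Ligand, Prot1, TF2
  Prot2: GeneB, Kinase, Ligand
  Receptor: Kinase, mRNA2
MB(TF1) = {GeneB, GeneD, Kinase, Ligand, Prot1, Prot2, Receptor, TF2, mRNA2}.
GeneC is neither a parent, child, nor co-parent of TF1, so it does not belong.

GeneC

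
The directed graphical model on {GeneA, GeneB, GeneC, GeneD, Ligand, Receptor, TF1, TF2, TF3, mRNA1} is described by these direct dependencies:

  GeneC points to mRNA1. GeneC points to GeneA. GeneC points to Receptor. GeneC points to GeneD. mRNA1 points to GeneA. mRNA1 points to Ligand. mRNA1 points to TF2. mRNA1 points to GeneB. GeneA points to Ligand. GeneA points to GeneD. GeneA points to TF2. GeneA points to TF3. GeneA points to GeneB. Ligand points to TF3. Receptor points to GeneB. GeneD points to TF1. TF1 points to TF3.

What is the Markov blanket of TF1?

{GeneA, GeneD, Ligand, TF3}

By definition, MB(TF1) is built from TF1's parents, TF1's children, and the co-parents of TF1.
Parents of TF1: GeneD.
Ch(TF1) = {TF3}.
Other parents of TF1's children:
  parents(TF3) \ {TF1} = {GeneA, Ligand}.
Union: {GeneD} ∪ {TF3} ∪ {GeneA, Ligand} = {GeneA, GeneD, Ligand, TF3}.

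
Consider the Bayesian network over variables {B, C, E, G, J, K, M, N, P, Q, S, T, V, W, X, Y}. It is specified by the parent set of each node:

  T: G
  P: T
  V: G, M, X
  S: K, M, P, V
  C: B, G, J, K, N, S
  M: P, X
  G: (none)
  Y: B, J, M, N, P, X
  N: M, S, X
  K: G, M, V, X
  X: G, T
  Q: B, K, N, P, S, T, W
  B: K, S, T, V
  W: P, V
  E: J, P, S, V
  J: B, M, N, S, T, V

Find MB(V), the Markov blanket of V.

Pa(V) = {G, M, X}.
V's children: B, E, J, K, S, W.
Co-parents of V (other parents of its children):
  K: G, M, X
  S: K, M, P
  W: P
  B: K, S, T
  J: B, M, N, S, T
  E: J, P, S
Union: {G, M, X} ∪ {B, E, J, K, S, W} ∪ {B, G, J, K, M, N, P, S, T, X} = {B, E, G, J, K, M, N, P, S, T, W, X}.

{B, E, G, J, K, M, N, P, S, T, W, X}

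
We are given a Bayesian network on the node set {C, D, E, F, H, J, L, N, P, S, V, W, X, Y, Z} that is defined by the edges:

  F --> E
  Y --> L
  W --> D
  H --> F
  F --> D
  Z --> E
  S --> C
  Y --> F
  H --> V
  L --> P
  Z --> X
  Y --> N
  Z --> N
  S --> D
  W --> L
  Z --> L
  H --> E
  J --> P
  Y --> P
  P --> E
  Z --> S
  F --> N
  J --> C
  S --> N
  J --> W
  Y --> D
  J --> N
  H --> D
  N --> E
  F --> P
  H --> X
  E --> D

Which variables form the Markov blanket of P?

P's children: E.
Pa(P) = {F, J, L, Y}.
Parents of each child, excluding P:
  E: F, H, N, Z
Union: {F, J, L, Y} ∪ {E} ∪ {F, H, N, Z} = {E, F, H, J, L, N, Y, Z}.

{E, F, H, J, L, N, Y, Z}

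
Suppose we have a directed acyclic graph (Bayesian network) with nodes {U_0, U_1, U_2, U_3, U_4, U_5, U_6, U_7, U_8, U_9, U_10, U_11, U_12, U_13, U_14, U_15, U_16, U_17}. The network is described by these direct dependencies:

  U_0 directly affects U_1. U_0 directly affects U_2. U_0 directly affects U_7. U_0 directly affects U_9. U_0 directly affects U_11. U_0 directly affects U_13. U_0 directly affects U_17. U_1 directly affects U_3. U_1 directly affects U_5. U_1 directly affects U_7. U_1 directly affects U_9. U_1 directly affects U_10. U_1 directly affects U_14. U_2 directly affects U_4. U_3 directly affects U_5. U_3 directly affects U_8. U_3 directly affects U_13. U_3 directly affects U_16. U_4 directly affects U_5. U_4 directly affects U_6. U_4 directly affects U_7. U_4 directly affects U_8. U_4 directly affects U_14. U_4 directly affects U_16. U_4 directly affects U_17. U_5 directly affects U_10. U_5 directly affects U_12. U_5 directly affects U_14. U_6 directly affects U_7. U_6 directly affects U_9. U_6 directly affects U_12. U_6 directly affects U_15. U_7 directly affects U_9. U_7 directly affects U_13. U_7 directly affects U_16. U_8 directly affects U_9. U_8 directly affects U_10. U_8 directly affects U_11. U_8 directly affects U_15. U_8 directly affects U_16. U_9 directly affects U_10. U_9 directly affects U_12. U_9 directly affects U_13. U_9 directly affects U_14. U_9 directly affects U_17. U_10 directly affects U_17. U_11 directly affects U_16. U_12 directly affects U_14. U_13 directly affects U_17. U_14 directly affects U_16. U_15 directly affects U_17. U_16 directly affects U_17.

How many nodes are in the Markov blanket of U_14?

10

By definition, MB(U_14) is built from U_14's parents, U_14's children, and the co-parents of U_14.
Pa(U_14) = {U_1, U_4, U_5, U_9, U_12}.
Children of U_14: U_16.
Other parents of U_14's children:
  U_16's other parents are U_3, U_4, U_7, U_8, U_11.
MB(U_14) = {U_1, U_3, U_4, U_5, U_7, U_8, U_9, U_11, U_12, U_16}, which has 10 nodes.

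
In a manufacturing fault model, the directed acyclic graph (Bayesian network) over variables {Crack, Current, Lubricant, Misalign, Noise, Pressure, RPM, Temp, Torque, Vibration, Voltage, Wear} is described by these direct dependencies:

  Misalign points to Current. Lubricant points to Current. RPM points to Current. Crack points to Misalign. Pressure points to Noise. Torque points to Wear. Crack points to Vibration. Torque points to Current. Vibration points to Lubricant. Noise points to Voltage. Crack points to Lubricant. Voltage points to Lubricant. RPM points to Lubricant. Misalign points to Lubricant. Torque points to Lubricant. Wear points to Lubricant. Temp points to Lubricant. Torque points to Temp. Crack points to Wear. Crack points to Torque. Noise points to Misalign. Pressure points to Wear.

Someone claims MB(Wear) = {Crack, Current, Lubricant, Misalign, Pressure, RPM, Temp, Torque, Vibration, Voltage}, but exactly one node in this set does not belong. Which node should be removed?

A node's Markov blanket = Pa ∪ Ch ∪ (parents of Ch other than the node itself).
Children of Wear: Lubricant.
Parents of Wear: Crack, Pressure, Torque.
Parents of each child, excluding Wear:
  Lubricant's other parents are Crack, Misalign, RPM, Temp, Torque, Vibration, Voltage.
MB(Wear) = {Crack, Lubricant, Misalign, Pressure, RPM, Temp, Torque, Vibration, Voltage}.
Current is neither a parent, child, nor co-parent of Wear, so it does not belong.

Current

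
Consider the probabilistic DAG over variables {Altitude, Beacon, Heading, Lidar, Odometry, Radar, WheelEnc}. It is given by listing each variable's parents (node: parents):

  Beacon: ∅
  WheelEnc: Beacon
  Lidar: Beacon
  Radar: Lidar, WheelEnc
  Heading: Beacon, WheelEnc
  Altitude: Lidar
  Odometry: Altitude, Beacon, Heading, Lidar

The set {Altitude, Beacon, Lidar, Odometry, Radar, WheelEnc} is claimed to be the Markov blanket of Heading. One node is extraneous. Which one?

Radar

A node's Markov blanket = Pa ∪ Ch ∪ (parents of Ch other than the node itself).
Parents of Heading: Beacon, WheelEnc.
Children of Heading: Odometry.
For each child, the remaining parents (spouses of Heading):
  Odometry also has parents Altitude, Beacon, Lidar.
MB(Heading) = {Altitude, Beacon, Lidar, Odometry, WheelEnc}.
Radar is neither a parent, child, nor co-parent of Heading, so it does not belong.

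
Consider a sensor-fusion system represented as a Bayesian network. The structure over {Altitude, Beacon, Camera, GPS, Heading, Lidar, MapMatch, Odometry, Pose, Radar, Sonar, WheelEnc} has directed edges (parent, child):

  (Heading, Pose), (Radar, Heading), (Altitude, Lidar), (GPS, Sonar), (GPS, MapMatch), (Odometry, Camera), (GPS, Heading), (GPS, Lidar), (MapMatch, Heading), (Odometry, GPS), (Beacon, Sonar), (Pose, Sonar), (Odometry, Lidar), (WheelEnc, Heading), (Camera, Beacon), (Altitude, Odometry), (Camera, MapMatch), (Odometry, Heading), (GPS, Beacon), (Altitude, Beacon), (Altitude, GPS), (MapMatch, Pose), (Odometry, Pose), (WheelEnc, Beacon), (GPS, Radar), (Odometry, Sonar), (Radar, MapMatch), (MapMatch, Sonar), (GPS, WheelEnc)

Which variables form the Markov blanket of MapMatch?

{Beacon, Camera, GPS, Heading, Odometry, Pose, Radar, Sonar, WheelEnc}

A node's Markov blanket = Pa ∪ Ch ∪ (parents of Ch other than the node itself).
Parents of MapMatch: Camera, GPS, Radar.
MapMatch has children Heading, Pose, Sonar.
For each child, the remaining parents (spouses of MapMatch):
  Heading: GPS, Odometry, Radar, WheelEnc
  Pose: Heading, Odometry
  Sonar: Beacon, GPS, Odometry, Pose
MB(MapMatch) = {Beacon, Camera, GPS, Heading, Odometry, Pose, Radar, Sonar, WheelEnc}.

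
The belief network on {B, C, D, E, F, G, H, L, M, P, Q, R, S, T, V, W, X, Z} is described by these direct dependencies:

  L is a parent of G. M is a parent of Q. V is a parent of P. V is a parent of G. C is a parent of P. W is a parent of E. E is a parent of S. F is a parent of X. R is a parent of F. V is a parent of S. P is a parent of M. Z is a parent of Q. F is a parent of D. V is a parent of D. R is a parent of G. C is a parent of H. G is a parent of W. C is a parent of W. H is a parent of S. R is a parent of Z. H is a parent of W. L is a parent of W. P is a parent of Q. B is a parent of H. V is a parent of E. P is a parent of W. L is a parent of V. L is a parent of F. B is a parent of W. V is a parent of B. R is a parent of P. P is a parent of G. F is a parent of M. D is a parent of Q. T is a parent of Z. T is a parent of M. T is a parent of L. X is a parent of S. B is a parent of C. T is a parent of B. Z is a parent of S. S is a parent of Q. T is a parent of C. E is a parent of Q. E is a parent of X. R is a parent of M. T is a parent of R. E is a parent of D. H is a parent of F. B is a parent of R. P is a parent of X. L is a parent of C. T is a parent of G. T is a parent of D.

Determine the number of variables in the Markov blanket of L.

10

L has parent T.
L's children: C, F, G, V, W.
For each child, the remaining parents (spouses of L):
  V has no other parent.
  C also has parents B, T.
  parents(G) \ {L} = {P, R, T, V}.
  parents(F) \ {L} = {H, R}.
  W also has parents B, C, G, H, P.
MB(L) = {B, C, F, G, H, P, R, T, V, W}, which has 10 nodes.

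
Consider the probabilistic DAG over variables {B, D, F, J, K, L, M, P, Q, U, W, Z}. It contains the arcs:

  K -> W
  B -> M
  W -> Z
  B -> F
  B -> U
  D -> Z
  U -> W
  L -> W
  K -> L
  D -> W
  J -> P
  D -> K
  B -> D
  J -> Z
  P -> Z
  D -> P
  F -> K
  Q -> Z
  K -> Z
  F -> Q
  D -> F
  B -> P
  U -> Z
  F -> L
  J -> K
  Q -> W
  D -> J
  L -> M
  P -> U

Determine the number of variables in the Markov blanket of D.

10

D's parents: B.
Ch(D) = {F, J, K, P, W, Z}.
Other parents of D's children:
  F's other parent is B.
  J: no additional parents.
  K's other parents are F, J.
  P also has parents B, J.
  W's other parents are K, L, Q, U.
  Z's other parents are J, K, P, Q, U, W.
MB(D) = {B, F, J, K, L, P, Q, U, W, Z}, which has 10 nodes.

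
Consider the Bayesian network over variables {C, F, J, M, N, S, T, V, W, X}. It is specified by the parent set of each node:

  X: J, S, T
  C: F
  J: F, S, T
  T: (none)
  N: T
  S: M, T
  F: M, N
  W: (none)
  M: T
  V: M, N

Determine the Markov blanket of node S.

{F, J, M, T, X}

A node's Markov blanket = Pa ∪ Ch ∪ (parents of Ch other than the node itself).
Pa(S) = {M, T}.
Ch(S) = {J, X}.
Other parents of S's children:
  J: F, T
  X: J, T
Union: {M, T} ∪ {J, X} ∪ {F, J, T} = {F, J, M, T, X}.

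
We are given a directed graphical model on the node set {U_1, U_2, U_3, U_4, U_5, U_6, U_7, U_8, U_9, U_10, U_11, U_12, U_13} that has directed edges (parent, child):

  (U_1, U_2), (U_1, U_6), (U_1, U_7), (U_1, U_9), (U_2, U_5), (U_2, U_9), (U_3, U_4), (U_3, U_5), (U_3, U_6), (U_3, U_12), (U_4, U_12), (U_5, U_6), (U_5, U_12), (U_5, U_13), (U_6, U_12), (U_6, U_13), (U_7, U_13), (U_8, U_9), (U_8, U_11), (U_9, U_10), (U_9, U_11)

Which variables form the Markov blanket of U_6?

{U_1, U_3, U_4, U_5, U_7, U_12, U_13}

U_6 has parents U_1, U_3, U_5.
U_6's children: U_12, U_13.
Co-parents of U_6 (other parents of its children):
  U_12: U_3, U_4, U_5
  U_13: U_5, U_7
Taking the union gives {U_1, U_3, U_4, U_5, U_7, U_12, U_13}.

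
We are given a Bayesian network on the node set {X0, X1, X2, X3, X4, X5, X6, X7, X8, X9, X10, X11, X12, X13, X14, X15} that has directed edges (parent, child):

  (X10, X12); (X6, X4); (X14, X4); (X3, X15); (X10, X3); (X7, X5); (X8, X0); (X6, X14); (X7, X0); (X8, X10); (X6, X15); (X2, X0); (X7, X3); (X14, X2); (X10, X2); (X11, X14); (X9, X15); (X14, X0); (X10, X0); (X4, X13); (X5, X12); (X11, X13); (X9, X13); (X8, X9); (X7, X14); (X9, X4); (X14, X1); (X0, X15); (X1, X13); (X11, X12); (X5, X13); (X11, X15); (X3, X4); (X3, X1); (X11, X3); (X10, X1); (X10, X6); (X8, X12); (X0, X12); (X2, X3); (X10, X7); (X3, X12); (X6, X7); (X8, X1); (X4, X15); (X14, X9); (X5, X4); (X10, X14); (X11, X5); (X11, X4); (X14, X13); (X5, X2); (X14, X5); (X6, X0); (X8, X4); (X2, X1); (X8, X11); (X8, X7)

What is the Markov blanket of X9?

{X0, X1, X3, X4, X5, X6, X8, X11, X13, X14, X15}

Parents of X9: X8, X14.
X9's children: X4, X13, X15.
Co-parents of X9 (other parents of its children):
  X4's other parents are X3, X5, X6, X8, X11, X14.
  X15's other parents are X0, X3, X4, X6, X11.
  X13's other parents are X1, X4, X5, X11, X14.
Union: {X8, X14} ∪ {X4, X13, X15} ∪ {X0, X1, X3, X4, X5, X6, X8, X11, X14} = {X0, X1, X3, X4, X5, X6, X8, X11, X13, X14, X15}.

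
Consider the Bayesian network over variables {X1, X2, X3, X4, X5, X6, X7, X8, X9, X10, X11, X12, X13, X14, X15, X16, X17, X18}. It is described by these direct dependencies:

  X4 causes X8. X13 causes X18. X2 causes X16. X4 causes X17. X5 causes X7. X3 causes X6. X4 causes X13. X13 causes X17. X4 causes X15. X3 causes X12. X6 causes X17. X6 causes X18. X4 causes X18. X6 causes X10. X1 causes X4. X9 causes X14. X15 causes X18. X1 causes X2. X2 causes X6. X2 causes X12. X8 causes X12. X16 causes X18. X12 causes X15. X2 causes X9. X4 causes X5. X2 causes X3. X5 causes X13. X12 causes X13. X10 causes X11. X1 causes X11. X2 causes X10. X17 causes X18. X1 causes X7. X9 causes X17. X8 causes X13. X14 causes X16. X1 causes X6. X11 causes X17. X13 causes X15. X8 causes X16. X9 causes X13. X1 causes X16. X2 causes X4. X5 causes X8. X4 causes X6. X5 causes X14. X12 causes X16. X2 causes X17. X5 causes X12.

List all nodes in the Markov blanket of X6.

{X1, X2, X3, X4, X9, X10, X11, X13, X15, X16, X17, X18}

By definition, MB(X6) is built from X6's parents, X6's children, and the co-parents of X6.
X6 has children X10, X17, X18.
X6's parents: X1, X2, X3, X4.
Parents of each child, excluding X6:
  X10 also has parent X2.
  X17's other parents are X2, X4, X9, X11, X13.
  parents(X18) \ {X6} = {X4, X13, X15, X16, X17}.
Taking the union gives {X1, X2, X3, X4, X9, X10, X11, X13, X15, X16, X17, X18}.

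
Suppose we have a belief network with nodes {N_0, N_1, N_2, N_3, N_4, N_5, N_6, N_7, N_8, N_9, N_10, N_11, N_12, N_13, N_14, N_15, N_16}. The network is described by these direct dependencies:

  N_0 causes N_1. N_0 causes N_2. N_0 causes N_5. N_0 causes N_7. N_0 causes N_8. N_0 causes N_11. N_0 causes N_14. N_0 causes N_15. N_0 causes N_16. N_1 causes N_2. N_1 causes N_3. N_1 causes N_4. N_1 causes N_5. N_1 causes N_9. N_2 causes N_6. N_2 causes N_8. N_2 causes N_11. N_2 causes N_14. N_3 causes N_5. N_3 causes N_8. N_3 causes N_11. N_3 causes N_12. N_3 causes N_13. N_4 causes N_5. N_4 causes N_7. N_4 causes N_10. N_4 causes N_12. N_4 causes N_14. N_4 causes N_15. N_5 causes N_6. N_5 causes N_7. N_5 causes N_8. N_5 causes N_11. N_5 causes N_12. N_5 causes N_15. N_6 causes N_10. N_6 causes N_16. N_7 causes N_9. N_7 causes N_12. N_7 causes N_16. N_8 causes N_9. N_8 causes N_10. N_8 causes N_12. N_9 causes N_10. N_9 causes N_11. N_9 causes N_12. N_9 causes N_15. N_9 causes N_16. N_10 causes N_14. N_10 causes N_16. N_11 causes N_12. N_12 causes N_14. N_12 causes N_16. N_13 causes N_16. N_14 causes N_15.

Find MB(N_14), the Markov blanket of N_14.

{N_0, N_2, N_4, N_5, N_9, N_10, N_12, N_15}

Pa(N_14) = {N_0, N_2, N_4, N_10, N_12}.
N_14's children: N_15.
For each child, the remaining parents (spouses of N_14):
  parents(N_15) \ {N_14} = {N_0, N_4, N_5, N_9}.
Taking the union gives {N_0, N_2, N_4, N_5, N_9, N_10, N_12, N_15}.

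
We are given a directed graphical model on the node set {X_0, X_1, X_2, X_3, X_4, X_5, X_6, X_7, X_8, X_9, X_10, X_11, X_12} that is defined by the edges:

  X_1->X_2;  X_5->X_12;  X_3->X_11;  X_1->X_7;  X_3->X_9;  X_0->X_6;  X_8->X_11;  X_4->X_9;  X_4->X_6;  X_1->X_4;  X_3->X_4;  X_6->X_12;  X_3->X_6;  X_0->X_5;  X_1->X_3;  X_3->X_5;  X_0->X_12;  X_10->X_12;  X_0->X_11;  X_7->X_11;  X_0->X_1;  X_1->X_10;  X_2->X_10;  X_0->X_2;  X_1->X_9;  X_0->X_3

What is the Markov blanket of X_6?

The Markov blanket of a node is its parents, its children, and the other parents of its children.
Parents of X_6: X_0, X_3, X_4.
Ch(X_6) = {X_12}.
Parents of each child, excluding X_6:
  parents(X_12) \ {X_6} = {X_0, X_5, X_10}.
MB(X_6) = {X_0, X_3, X_4, X_5, X_10, X_12}.

{X_0, X_3, X_4, X_5, X_10, X_12}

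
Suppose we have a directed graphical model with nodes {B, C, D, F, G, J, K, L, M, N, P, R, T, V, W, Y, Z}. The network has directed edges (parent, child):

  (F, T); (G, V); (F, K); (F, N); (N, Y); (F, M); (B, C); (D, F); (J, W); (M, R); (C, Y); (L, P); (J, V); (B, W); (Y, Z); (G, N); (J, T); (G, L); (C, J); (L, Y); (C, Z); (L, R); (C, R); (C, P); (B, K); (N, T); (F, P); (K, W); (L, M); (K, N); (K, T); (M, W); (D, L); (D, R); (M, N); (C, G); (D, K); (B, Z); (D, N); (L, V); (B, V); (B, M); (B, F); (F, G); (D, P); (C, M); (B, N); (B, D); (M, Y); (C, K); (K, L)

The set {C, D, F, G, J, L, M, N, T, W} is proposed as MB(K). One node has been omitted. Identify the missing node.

By definition, MB(K) is built from K's parents, K's children, and the co-parents of K.
K has children L, N, T, W.
K's parents: B, C, D, F.
Parents of each child, excluding K:
  L: D, G
  N: B, D, F, G, M
  T: F, J, N
  W: B, J, M
MB(K) = {B, C, D, F, G, J, L, M, N, T, W}.
Comparing with the claimed set, B is missing.

B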